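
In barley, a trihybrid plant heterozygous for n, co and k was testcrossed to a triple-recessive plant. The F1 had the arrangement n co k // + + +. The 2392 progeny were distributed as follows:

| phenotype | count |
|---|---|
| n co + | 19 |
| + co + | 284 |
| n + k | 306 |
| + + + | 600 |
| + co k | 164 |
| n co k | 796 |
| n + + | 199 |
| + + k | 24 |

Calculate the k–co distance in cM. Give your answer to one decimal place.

The two rarest classes, n co + and + + k, are the double crossovers. Comparing them with the parentals, only the k allele has switched, so k is the middle locus and the order is n – k – co.
Crossovers in the k–co interval produce the single-crossover classes n + k and + co + (306 + 284 = 590) plus the double crossovers (43).
RF(k–co) = (590 + 43) / 2392 = 633/2392 = 0.2646 → 26.5 cM.

26.5 cM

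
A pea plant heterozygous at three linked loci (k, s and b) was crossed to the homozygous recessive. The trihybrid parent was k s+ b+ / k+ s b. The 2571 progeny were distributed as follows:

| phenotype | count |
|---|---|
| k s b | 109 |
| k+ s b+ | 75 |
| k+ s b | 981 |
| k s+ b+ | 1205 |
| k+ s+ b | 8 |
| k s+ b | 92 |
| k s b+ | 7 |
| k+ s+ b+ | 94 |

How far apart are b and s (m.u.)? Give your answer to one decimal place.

The two rarest classes, k s b+ and k+ s+ b, are the double crossovers. Comparing them with the parentals, only the s allele has switched, so s is the middle locus and the order is b – s – k.
Crossovers in the b–s interval produce the single-crossover classes k s+ b and k+ s b+ (92 + 75 = 167) plus the double crossovers (15).
RF(b–s) = (167 + 15) / 2571 = 182/2571 = 0.0708 → 7.1 m.u.

7.1 m.u.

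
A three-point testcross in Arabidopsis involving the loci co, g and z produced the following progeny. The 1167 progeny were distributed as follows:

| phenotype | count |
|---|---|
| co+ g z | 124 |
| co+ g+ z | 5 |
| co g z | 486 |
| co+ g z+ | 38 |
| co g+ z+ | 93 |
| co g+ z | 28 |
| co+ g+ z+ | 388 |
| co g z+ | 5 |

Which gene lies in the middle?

z

The two most frequent reciprocal classes, co+ g+ z+ and co g z, are the parental types, so the F1 was co+ g+ z+ / co g z.
The two rarest classes, co+ g+ z and co g z+, are the double crossovers. Comparing them with the parentals, only the z allele has switched, so z is the middle locus and the order is g – z – co.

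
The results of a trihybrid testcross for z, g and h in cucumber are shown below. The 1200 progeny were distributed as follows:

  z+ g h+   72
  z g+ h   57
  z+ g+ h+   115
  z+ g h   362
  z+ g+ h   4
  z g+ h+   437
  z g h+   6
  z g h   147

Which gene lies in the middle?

g

The two most frequent reciprocal classes, z g+ h+ and z+ g h, are the parental types, so the F1 was z g+ h+ / z+ g h.
The two rarest classes, z g h+ and z+ g+ h, are the double crossovers. Comparing them with the parentals, only the g allele has switched, so g is the middle locus and the order is z – g – h.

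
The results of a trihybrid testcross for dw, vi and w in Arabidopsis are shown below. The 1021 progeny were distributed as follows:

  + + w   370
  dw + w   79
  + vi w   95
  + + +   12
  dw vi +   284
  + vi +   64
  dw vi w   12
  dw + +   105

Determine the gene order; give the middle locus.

w

The two most frequent reciprocal classes, dw vi + and + + w, are the parental types, so the F1 was dw vi + / + + w.
The two rarest classes, dw vi w and + + +, are the double crossovers. Comparing them with the parentals, only the w allele has switched, so w is the middle locus and the order is vi – w – dw.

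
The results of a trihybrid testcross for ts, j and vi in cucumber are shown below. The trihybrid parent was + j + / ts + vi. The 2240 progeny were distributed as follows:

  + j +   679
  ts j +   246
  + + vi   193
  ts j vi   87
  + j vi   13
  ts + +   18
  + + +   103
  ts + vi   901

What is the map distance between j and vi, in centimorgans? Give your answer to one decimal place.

The two rarest classes, + j vi and ts + +, are the double crossovers. Comparing them with the parentals, only the vi allele has switched, so vi is the middle locus and the order is ts – vi – j.
Crossovers in the vi–j interval produce the single-crossover classes + + + and ts j vi (103 + 87 = 190) plus the double crossovers (31).
RF(vi–j) = (190 + 31) / 2240 = 221/2240 = 0.0987 → 9.9 centimorgans.

9.9 centimorgans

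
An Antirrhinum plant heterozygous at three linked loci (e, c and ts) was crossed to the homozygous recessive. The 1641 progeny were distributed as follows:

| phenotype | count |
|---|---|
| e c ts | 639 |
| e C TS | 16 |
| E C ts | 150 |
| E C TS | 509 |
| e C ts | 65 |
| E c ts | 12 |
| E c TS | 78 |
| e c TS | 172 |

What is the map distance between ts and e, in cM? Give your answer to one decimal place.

The two most frequent reciprocal classes, e c ts and E C TS, are the parental types, so the F1 was e c ts / E C TS.
The two rarest classes, E c ts and e C TS, are the double crossovers. Comparing them with the parentals, only the e allele has switched, so e is the middle locus and the order is c – e – ts.
Crossovers in the e–ts interval produce the single-crossover classes e c TS and E C ts (172 + 150 = 322) plus the double crossovers (28).
RF(e–ts) = (322 + 28) / 1641 = 350/1641 = 0.2133 → 21.3 cM.

21.3 cM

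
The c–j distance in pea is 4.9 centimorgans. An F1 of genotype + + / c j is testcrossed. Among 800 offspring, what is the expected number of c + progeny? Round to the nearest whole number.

A map distance of 4.9 centimorgans corresponds to a recombination frequency of 0.049.
The F1 is + + / c j, so c + is a recombinant gamete class with expected frequency r/2 = 0.049/2 = 0.0245.
Expected number = 0.0245 × 800 = 19.60 ≈ 20.

20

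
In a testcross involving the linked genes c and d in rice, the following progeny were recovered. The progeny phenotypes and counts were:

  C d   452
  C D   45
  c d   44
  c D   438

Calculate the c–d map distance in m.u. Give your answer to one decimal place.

9.1 m.u.

The two most frequent classes, C d (452) and c D (438), are the parental types, so the F1 was C d / c D.
The recombinant classes are C D and c d: 45 + 44 = 89.
Recombination frequency = 89/979 = 0.0909 ≈ 9.1%, i.e. 9.1 m.u.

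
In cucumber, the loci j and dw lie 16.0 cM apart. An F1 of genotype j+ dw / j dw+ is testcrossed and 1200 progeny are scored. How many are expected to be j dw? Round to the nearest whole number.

A map distance of 16.0 cM corresponds to a recombination frequency of 0.160.
The F1 is j+ dw / j dw+, so j dw is a recombinant gamete class with expected frequency r/2 = 0.160/2 = 0.0800.
Expected number = 0.0800 × 1200 = 96.00 ≈ 96.

96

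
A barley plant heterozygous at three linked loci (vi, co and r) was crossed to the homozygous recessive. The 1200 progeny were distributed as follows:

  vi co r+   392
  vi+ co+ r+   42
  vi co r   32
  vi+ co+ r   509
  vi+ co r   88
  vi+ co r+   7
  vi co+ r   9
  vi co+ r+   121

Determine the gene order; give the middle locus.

vi

The two most frequent reciprocal classes, vi+ co+ r and vi co r+, are the parental types, so the F1 was vi+ co+ r / vi co r+.
The two rarest classes, vi co+ r and vi+ co r+, are the double crossovers. Comparing them with the parentals, only the vi allele has switched, so vi is the middle locus and the order is co – vi – r.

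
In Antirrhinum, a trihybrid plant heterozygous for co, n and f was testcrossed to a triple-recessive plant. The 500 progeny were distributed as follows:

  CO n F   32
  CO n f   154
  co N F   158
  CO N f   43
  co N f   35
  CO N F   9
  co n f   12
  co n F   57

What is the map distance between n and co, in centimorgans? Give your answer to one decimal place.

The two most frequent reciprocal classes, CO n f and co N F, are the parental types, so the F1 was CO n f / co N F.
The two rarest classes, co n f and CO N F, are the double crossovers. Comparing them with the parentals, only the co allele has switched, so co is the middle locus and the order is n – co – f.
Crossovers in the n–co interval produce the single-crossover classes CO N f and co n F (43 + 57 = 100) plus the double crossovers (21).
RF(n–co) = (100 + 21) / 500 = 121/500 = 0.2420 → 24.2 centimorgans.

24.2 centimorgans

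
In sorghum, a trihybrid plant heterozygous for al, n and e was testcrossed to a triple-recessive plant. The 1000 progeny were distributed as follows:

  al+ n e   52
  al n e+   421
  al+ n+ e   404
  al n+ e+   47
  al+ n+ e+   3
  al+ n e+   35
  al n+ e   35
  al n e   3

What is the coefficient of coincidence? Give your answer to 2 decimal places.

0.75

The two most frequent reciprocal classes, al n e+ and al+ n+ e, are the parental types, so the F1 was al n e+ / al+ n+ e.
The two rarest classes, al n e and al+ n+ e+, are the double crossovers. Comparing them with the parentals, only the e allele has switched, so e is the middle locus and the order is n – e – al.
n–e: (99 + 6)/1000 = 0.1050; e–al: (70 + 6)/1000 = 0.0760.
Expected DCO frequency = 0.1050 × 0.0760 ≈ 0.00798; observed = 6/1000 ≈ 0.00600.
Coefficient of coincidence = 0.00600/0.00798 ≈ 0.75.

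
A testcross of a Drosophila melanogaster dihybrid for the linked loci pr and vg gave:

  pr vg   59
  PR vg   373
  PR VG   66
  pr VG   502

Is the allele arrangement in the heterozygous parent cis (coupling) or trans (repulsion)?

trans

The two most frequent classes are PR vg (373) and pr VG (502); these are the parental (non-recombinant) types.
So the F1 carried PR vg on one chromosome and pr VG on the other — the recessive alleles are on opposite chromosomes (trans / repulsion).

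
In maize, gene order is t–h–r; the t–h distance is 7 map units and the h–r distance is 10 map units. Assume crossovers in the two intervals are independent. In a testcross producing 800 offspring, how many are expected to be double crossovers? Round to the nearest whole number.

Map distances give recombination frequencies of 0.070 and 0.100 for the two intervals.
With no interference, expected double-crossover frequency = 0.070 × 0.100 = 0.00700.
Expected number = 0.00700 × 800 = 5.60 ≈ 6.

6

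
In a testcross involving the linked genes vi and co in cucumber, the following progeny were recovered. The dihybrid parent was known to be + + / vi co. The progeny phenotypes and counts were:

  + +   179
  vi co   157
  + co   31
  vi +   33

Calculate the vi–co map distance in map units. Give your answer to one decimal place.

16.0 map units

The recombinant classes are + co and vi +: 31 + 33 = 64.
Recombination frequency = 64/400 = 0.1600 ≈ 16.0%, i.e. 16.0 map units.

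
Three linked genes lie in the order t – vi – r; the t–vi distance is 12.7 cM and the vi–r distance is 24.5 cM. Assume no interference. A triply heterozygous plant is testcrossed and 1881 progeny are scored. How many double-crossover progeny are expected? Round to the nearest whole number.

59

Map distances give recombination frequencies of 0.127 and 0.245 for the two intervals.
With no interference, expected double-crossover frequency = 0.127 × 0.245 = 0.03112.
Expected number = 0.03112 × 1881 = 58.53 ≈ 59.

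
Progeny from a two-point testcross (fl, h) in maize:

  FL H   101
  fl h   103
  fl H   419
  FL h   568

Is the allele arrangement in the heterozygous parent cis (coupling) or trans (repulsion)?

The two most frequent classes are FL h (568) and fl H (419); these are the parental (non-recombinant) types.
So the F1 carried FL h on one chromosome and fl H on the other — the recessive alleles are on opposite chromosomes (trans / repulsion).

trans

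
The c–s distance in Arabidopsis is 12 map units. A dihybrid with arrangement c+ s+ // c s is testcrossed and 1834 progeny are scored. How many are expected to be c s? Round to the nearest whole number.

807

A map distance of 12 map units corresponds to a recombination frequency of 0.120.
The F1 is c+ s+ / c s, so c s is a parental gamete class with expected frequency (1 − r)/2 = 0.880/2 = 0.4400.
Expected number = 0.4400 × 1834 = 806.96 ≈ 807.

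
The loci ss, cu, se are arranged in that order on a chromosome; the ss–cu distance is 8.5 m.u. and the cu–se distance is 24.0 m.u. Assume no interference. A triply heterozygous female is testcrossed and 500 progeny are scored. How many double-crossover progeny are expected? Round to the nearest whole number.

10

Map distances give recombination frequencies of 0.085 and 0.240 for the two intervals.
With no interference, expected double-crossover frequency = 0.085 × 0.240 = 0.02040.
Expected number = 0.02040 × 500 = 10.20 ≈ 10.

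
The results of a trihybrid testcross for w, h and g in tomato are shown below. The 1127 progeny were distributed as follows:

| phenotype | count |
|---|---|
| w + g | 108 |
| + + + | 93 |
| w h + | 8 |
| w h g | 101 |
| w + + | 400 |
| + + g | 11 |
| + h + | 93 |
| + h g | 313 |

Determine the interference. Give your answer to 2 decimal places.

0.54

The two most frequent reciprocal classes, + h g and w + +, are the parental types, so the F1 was + h g / w + +.
The two rarest classes, + + g and w h +, are the double crossovers. Comparing them with the parentals, only the h allele has switched, so h is the middle locus and the order is w – h – g.
w–h: (194 + 19)/1127 = 0.1890; h–g: (201 + 19)/1127 = 0.1952.
Expected DCO frequency = 0.1890 × 0.1952 ≈ 0.03689; observed = 19/1127 ≈ 0.01686.
Coefficient of coincidence = 0.01686/0.03689 ≈ 0.46; interference = 1 − 0.46 = 0.54.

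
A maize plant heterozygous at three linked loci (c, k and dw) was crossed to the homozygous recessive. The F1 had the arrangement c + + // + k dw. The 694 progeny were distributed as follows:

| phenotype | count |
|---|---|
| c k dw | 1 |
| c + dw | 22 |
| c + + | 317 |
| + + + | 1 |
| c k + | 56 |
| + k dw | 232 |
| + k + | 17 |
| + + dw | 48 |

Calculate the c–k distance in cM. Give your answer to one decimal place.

The two rarest classes, + + + and c k dw, are the double crossovers. Comparing them with the parentals, only the c allele has switched, so c is the middle locus and the order is k – c – dw.
Crossovers in the k–c interval produce the single-crossover classes c k + and + + dw (56 + 48 = 104) plus the double crossovers (2).
RF(k–c) = (104 + 2) / 694 = 106/694 = 0.1527 → 15.3 cM.

15.3 cM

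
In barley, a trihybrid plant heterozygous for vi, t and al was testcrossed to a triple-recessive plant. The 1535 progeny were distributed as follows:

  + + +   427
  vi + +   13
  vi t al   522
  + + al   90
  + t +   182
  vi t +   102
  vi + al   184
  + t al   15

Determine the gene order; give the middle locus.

vi

The two most frequent reciprocal classes, vi t al and + + +, are the parental types, so the F1 was vi t al / + + +.
The two rarest classes, + t al and vi + +, are the double crossovers. Comparing them with the parentals, only the vi allele has switched, so vi is the middle locus and the order is t – vi – al.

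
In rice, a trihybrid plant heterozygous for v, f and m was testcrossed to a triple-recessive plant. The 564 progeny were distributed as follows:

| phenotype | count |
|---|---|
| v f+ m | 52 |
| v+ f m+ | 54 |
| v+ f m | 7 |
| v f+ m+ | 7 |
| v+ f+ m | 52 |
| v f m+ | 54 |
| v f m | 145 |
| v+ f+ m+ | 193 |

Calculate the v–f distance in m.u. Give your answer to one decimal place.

21.3 m.u.

The two most frequent reciprocal classes, v+ f+ m+ and v f m, are the parental types, so the F1 was v+ f+ m+ / v f m.
The two rarest classes, v f+ m+ and v+ f m, are the double crossovers. Comparing them with the parentals, only the v allele has switched, so v is the middle locus and the order is m – v – f.
Crossovers in the v–f interval produce the single-crossover classes v+ f m+ and v f+ m (54 + 52 = 106) plus the double crossovers (14).
RF(v–f) = (106 + 14) / 564 = 120/564 = 0.2128 → 21.3 m.u.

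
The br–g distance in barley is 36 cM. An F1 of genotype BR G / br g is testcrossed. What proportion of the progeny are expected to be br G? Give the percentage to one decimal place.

18.0%

A map distance of 36 cM corresponds to a recombination frequency of 0.360.
The F1 is BR G / br g, so br G is a recombinant gamete class with expected frequency r/2 = 0.360/2 = 0.1800.
That is 0.1800 = 18.0% of the progeny.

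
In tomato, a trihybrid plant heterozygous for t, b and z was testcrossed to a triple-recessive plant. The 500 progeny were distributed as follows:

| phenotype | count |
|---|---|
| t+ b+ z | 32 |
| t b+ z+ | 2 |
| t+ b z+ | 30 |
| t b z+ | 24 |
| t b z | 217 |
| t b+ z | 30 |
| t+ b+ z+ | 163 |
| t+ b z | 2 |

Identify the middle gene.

The two most frequent reciprocal classes, t b z and t+ b+ z+, are the parental types, so the F1 was t b z / t+ b+ z+.
The two rarest classes, t+ b z and t b+ z+, are the double crossovers. Comparing them with the parentals, only the t allele has switched, so t is the middle locus and the order is z – t – b.

t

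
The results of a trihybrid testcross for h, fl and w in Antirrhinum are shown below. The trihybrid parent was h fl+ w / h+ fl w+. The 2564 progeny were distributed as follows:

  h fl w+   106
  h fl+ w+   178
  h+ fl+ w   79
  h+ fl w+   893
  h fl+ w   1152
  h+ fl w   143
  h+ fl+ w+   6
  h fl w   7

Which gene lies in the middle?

fl

The two rarest classes, h fl w and h+ fl+ w+, are the double crossovers. Comparing them with the parentals, only the fl allele has switched, so fl is the middle locus and the order is w – fl – h.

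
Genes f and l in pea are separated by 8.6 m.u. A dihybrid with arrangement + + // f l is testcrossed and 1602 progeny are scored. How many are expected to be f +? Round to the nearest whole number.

A map distance of 8.6 m.u. corresponds to a recombination frequency of 0.086.
The F1 is + + / f l, so f + is a recombinant gamete class with expected frequency r/2 = 0.086/2 = 0.0430.
Expected number = 0.0430 × 1602 = 68.89 ≈ 69.

69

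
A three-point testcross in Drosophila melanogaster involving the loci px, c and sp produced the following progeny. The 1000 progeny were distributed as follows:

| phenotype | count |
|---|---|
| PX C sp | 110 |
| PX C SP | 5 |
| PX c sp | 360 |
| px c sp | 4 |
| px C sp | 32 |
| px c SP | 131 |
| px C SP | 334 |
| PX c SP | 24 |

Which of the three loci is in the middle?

The two most frequent reciprocal classes, PX c sp and px C SP, are the parental types, so the F1 was PX c sp / px C SP.
The two rarest classes, px c sp and PX C SP, are the double crossovers. Comparing them with the parentals, only the px allele has switched, so px is the middle locus and the order is sp – px – c.

px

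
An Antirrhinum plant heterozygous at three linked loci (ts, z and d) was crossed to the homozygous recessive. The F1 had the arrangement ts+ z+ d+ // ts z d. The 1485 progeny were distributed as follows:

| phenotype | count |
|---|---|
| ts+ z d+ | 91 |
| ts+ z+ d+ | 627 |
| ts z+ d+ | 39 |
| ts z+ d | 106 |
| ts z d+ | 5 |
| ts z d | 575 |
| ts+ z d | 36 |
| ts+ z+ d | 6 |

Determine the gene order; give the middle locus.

d

The two rarest classes, ts+ z+ d and ts z d+, are the double crossovers. Comparing them with the parentals, only the d allele has switched, so d is the middle locus and the order is ts – d – z.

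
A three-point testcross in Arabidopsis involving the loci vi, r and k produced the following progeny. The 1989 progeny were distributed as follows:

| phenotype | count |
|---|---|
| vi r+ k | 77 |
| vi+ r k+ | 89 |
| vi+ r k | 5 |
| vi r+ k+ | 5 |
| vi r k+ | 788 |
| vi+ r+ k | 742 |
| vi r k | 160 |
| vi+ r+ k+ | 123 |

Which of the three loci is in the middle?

The two most frequent reciprocal classes, vi r k+ and vi+ r+ k, are the parental types, so the F1 was vi r k+ / vi+ r+ k.
The two rarest classes, vi r+ k+ and vi+ r k, are the double crossovers. Comparing them with the parentals, only the r allele has switched, so r is the middle locus and the order is vi – r – k.

r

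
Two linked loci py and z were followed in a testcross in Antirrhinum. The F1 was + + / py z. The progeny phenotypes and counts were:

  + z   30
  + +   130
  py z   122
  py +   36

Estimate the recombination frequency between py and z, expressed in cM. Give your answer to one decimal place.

20.8 cM

The recombinant classes are + z and py +: 30 + 36 = 66.
Recombination frequency = 66/318 = 0.2075 ≈ 20.8%, i.e. 20.8 cM.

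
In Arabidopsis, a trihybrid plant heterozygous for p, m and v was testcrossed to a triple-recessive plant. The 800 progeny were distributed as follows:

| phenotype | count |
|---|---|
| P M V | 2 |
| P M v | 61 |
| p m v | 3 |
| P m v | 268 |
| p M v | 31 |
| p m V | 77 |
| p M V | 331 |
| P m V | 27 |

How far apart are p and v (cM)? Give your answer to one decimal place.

7.9 cM

The two most frequent reciprocal classes, p M V and P m v, are the parental types, so the F1 was p M V / P m v.
The two rarest classes, P M V and p m v, are the double crossovers. Comparing them with the parentals, only the p allele has switched, so p is the middle locus and the order is m – p – v.
Crossovers in the p–v interval produce the single-crossover classes p M v and P m V (31 + 27 = 58) plus the double crossovers (5).
RF(p–v) = (58 + 5) / 800 = 63/800 = 0.0788 → 7.9 cM.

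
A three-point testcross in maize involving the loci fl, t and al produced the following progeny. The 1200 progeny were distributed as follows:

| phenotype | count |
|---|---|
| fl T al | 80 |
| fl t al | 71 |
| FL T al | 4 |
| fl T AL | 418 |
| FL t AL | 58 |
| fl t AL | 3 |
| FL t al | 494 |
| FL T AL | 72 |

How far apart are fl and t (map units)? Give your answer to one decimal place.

The two most frequent reciprocal classes, fl T AL and FL t al, are the parental types, so the F1 was fl T AL / FL t al.
The two rarest classes, fl t AL and FL T al, are the double crossovers. Comparing them with the parentals, only the t allele has switched, so t is the middle locus and the order is al – t – fl.
Crossovers in the t–fl interval produce the single-crossover classes FL T AL and fl t al (72 + 71 = 143) plus the double crossovers (7).
RF(t–fl) = (143 + 7) / 1200 = 150/1200 = 0.1250 → 12.5 map units.

12.5 map units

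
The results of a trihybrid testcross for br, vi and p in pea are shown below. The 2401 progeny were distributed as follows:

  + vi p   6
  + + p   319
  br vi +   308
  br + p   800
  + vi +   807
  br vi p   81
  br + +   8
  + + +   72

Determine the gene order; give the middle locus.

p

The two most frequent reciprocal classes, br + p and + vi +, are the parental types, so the F1 was br + p / + vi +.
The two rarest classes, br + + and + vi p, are the double crossovers. Comparing them with the parentals, only the p allele has switched, so p is the middle locus and the order is vi – p – br.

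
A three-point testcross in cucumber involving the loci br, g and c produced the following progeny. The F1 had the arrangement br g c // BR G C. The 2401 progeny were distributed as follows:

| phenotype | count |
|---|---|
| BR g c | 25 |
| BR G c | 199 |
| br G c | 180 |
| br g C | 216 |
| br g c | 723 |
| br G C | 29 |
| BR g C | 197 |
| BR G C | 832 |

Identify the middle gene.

The two rarest classes, BR g c and br G C, are the double crossovers. Comparing them with the parentals, only the br allele has switched, so br is the middle locus and the order is g – br – c.

br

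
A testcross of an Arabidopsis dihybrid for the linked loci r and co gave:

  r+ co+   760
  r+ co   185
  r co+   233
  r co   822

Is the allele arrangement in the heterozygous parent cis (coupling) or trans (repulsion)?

cis

The two most frequent classes are r+ co+ (760) and r co (822); these are the parental (non-recombinant) types.
So the F1 carried r+ co+ on one chromosome and r co on the other — the recessive alleles are on the same chromosome (cis / coupling).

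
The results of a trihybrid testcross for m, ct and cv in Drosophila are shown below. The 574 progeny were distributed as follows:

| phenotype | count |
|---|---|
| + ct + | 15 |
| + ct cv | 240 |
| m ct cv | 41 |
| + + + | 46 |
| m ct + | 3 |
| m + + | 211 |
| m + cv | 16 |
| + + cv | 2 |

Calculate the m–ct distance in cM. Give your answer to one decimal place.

16.0 cM

The two most frequent reciprocal classes, + ct cv and m + +, are the parental types, so the F1 was + ct cv / m + +.
The two rarest classes, + + cv and m ct +, are the double crossovers. Comparing them with the parentals, only the ct allele has switched, so ct is the middle locus and the order is cv – ct – m.
Crossovers in the ct–m interval produce the single-crossover classes m ct cv and + + + (41 + 46 = 87) plus the double crossovers (5).
RF(ct–m) = (87 + 5) / 574 = 92/574 = 0.1603 → 16.0 cM.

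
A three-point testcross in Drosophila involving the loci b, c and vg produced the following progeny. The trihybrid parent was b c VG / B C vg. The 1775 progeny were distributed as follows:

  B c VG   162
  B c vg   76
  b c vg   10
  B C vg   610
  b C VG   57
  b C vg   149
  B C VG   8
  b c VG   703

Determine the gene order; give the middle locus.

The two rarest classes, b c vg and B C VG, are the double crossovers. Comparing them with the parentals, only the vg allele has switched, so vg is the middle locus and the order is c – vg – b.

vg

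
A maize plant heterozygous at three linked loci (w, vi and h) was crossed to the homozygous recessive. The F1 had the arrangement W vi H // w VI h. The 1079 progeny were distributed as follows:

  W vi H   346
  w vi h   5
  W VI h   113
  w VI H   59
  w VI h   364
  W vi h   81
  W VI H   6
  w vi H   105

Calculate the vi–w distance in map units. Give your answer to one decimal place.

The two rarest classes, W VI H and w vi h, are the double crossovers. Comparing them with the parentals, only the vi allele has switched, so vi is the middle locus and the order is w – vi – h.
Crossovers in the w–vi interval produce the single-crossover classes w vi H and W VI h (105 + 113 = 218) plus the double crossovers (11).
RF(w–vi) = (218 + 11) / 1079 = 229/1079 = 0.2122 → 21.2 map units.

21.2 map units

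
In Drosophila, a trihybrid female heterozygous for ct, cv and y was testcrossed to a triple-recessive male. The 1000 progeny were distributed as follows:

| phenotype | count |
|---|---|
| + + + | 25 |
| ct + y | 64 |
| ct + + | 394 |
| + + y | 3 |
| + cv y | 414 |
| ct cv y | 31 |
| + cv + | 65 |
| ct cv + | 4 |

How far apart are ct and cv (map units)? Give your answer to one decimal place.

The two most frequent reciprocal classes, ct + + and + cv y, are the parental types, so the F1 was ct + + / + cv y.
The two rarest classes, ct cv + and + + y, are the double crossovers. Comparing them with the parentals, only the cv allele has switched, so cv is the middle locus and the order is ct – cv – y.
Crossovers in the ct–cv interval produce the single-crossover classes + + + and ct cv y (25 + 31 = 56) plus the double crossovers (7).
RF(ct–cv) = (56 + 7) / 1000 = 63/1000 = 0.0630 → 6.3 map units.

6.3 map units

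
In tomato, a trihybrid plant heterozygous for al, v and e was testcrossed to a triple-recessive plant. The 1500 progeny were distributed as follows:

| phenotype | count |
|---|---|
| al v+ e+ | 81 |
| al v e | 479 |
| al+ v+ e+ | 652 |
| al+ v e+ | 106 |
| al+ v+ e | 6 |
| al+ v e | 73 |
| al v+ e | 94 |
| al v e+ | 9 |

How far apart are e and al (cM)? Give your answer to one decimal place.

The two most frequent reciprocal classes, al v e and al+ v+ e+, are the parental types, so the F1 was al v e / al+ v+ e+.
The two rarest classes, al v e+ and al+ v+ e, are the double crossovers. Comparing them with the parentals, only the e allele has switched, so e is the middle locus and the order is v – e – al.
Crossovers in the e–al interval produce the single-crossover classes al+ v e and al v+ e+ (73 + 81 = 154) plus the double crossovers (15).
RF(e–al) = (154 + 15) / 1500 = 169/1500 = 0.1127 → 11.3 cM.

11.3 cM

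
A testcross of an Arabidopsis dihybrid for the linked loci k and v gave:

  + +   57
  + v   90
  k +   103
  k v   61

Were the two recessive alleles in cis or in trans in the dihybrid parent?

The two most frequent classes are + v (90) and k + (103); these are the parental (non-recombinant) types.
So the F1 carried + v on one chromosome and k + on the other — the recessive alleles are on opposite chromosomes (trans / repulsion).

trans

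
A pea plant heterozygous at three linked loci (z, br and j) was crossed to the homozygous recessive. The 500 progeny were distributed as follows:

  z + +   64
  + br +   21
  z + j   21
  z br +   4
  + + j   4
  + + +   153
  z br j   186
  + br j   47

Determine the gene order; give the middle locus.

The two most frequent reciprocal classes, z br j and + + +, are the parental types, so the F1 was z br j / + + +.
The two rarest classes, z br + and + + j, are the double crossovers. Comparing them with the parentals, only the j allele has switched, so j is the middle locus and the order is br – j – z.

j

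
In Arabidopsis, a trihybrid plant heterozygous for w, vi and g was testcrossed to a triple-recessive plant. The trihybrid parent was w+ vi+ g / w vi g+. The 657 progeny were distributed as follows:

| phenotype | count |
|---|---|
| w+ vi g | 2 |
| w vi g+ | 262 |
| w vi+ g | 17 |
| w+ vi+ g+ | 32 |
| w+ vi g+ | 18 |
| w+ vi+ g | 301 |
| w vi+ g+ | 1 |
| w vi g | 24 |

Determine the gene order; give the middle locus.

vi

The two rarest classes, w+ vi g and w vi+ g+, are the double crossovers. Comparing them with the parentals, only the vi allele has switched, so vi is the middle locus and the order is w – vi – g.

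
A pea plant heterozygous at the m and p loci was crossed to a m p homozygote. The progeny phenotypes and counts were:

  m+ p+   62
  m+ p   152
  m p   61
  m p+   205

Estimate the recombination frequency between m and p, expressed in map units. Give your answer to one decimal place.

25.6 map units

The two most frequent classes, m+ p (152) and m p+ (205), are the parental types, so the F1 was m+ p / m p+.
The recombinant classes are m+ p+ and m p: 62 + 61 = 123.
Recombination frequency = 123/480 = 0.2562 ≈ 25.6%, i.e. 25.6 map units.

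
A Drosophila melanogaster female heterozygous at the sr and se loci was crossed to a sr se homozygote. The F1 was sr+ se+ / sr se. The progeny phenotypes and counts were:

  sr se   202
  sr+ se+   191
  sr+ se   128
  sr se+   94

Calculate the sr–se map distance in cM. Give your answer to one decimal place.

The recombinant classes are sr+ se and sr se+: 128 + 94 = 222.
Recombination frequency = 222/615 = 0.3610 ≈ 36.1%, i.e. 36.1 cM.

36.1 cM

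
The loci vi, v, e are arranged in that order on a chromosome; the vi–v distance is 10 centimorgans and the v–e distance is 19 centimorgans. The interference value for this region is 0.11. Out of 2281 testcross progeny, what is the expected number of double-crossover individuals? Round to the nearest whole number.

Map distances give recombination frequencies of 0.100 and 0.190 for the two intervals.
With interference 0.11 (so coincidence = 0.89), expected double-crossover frequency = 0.100 × 0.190 × 0.89 = 0.01691.
Expected number = 0.01691 × 2281 = 38.57 ≈ 39.

39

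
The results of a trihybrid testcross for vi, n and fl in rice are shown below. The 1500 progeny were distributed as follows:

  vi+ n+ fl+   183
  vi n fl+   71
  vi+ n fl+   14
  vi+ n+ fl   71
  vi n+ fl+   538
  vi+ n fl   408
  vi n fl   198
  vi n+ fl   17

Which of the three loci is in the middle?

fl

The two most frequent reciprocal classes, vi+ n fl and vi n+ fl+, are the parental types, so the F1 was vi+ n fl / vi n+ fl+.
The two rarest classes, vi+ n fl+ and vi n+ fl, are the double crossovers. Comparing them with the parentals, only the fl allele has switched, so fl is the middle locus and the order is vi – fl – n.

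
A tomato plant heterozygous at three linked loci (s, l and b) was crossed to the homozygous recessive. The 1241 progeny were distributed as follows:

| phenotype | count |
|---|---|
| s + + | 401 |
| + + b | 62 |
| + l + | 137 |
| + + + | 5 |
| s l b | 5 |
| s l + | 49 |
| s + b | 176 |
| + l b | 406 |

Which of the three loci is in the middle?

The two most frequent reciprocal classes, s + + and + l b, are the parental types, so the F1 was s + + / + l b.
The two rarest classes, + + + and s l b, are the double crossovers. Comparing them with the parentals, only the s allele has switched, so s is the middle locus and the order is l – s – b.

s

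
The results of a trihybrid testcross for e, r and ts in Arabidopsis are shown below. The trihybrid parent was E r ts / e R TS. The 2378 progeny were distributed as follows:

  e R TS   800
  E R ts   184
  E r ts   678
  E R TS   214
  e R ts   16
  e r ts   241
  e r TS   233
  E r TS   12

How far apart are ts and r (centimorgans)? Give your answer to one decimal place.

The two rarest classes, E r TS and e R ts, are the double crossovers. Comparing them with the parentals, only the ts allele has switched, so ts is the middle locus and the order is r – ts – e.
Crossovers in the r–ts interval produce the single-crossover classes E R ts and e r TS (184 + 233 = 417) plus the double crossovers (28).
RF(r–ts) = (417 + 28) / 2378 = 445/2378 = 0.1871 → 18.7 centimorgans.

18.7 centimorgans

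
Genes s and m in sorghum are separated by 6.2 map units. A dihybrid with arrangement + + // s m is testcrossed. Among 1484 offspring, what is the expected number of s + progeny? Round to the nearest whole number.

46

A map distance of 6.2 map units corresponds to a recombination frequency of 0.062.
The F1 is + + / s m, so s + is a recombinant gamete class with expected frequency r/2 = 0.062/2 = 0.0310.
Expected number = 0.0310 × 1484 = 46.00 ≈ 46.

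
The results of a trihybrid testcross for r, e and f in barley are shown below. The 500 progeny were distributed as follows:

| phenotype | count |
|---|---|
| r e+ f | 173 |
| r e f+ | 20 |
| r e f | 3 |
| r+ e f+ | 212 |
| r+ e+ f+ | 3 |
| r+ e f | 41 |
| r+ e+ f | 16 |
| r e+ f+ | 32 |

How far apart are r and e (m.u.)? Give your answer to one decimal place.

8.4 m.u.

The two most frequent reciprocal classes, r e+ f and r+ e f+, are the parental types, so the F1 was r e+ f / r+ e f+.
The two rarest classes, r e f and r+ e+ f+, are the double crossovers. Comparing them with the parentals, only the e allele has switched, so e is the middle locus and the order is f – e – r.
Crossovers in the e–r interval produce the single-crossover classes r+ e+ f and r e f+ (16 + 20 = 36) plus the double crossovers (6).
RF(e–r) = (36 + 6) / 500 = 42/500 = 0.0840 → 8.4 m.u.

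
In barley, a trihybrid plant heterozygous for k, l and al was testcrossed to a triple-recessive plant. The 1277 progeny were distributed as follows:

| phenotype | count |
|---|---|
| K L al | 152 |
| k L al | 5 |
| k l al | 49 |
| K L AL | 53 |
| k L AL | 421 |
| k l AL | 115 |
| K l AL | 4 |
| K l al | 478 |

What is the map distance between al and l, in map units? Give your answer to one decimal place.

The two most frequent reciprocal classes, K l al and k L AL, are the parental types, so the F1 was K l al / k L AL.
The two rarest classes, K l AL and k L al, are the double crossovers. Comparing them with the parentals, only the al allele has switched, so al is the middle locus and the order is k – al – l.
Crossovers in the al–l interval produce the single-crossover classes K L al and k l AL (152 + 115 = 267) plus the double crossovers (9).
RF(al–l) = (267 + 9) / 1277 = 276/1277 = 0.2161 → 21.6 map units.

21.6 map units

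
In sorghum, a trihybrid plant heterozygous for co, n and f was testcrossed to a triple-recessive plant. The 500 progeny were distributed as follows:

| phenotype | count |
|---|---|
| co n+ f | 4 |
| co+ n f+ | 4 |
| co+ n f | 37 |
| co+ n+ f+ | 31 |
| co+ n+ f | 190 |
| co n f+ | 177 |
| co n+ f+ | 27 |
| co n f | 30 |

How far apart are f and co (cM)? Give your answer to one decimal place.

13.8 cM

The two most frequent reciprocal classes, co+ n+ f and co n f+, are the parental types, so the F1 was co+ n+ f / co n f+.
The two rarest classes, co n+ f and co+ n f+, are the double crossovers. Comparing them with the parentals, only the co allele has switched, so co is the middle locus and the order is f – co – n.
Crossovers in the f–co interval produce the single-crossover classes co+ n+ f+ and co n f (31 + 30 = 61) plus the double crossovers (8).
RF(f–co) = (61 + 8) / 500 = 69/500 = 0.1380 → 13.8 cM.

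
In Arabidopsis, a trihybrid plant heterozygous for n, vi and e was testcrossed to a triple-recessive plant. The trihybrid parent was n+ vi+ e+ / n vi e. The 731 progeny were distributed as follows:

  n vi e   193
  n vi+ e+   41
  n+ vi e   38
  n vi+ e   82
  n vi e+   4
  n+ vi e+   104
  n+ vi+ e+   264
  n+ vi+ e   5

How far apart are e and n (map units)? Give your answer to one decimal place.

The two rarest classes, n+ vi+ e and n vi e+, are the double crossovers. Comparing them with the parentals, only the e allele has switched, so e is the middle locus and the order is vi – e – n.
Crossovers in the e–n interval produce the single-crossover classes n vi+ e+ and n+ vi e (41 + 38 = 79) plus the double crossovers (9).
RF(e–n) = (79 + 9) / 731 = 88/731 = 0.1204 → 12.0 map units.

12.0 map units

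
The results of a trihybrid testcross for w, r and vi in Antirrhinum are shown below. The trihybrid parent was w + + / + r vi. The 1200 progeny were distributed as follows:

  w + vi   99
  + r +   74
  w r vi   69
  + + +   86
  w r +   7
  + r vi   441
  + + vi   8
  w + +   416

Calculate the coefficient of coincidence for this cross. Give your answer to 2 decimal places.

0.56

The two rarest classes, w r + and + + vi, are the double crossovers. Comparing them with the parentals, only the r allele has switched, so r is the middle locus and the order is w – r – vi.
w–r: (155 + 15)/1200 = 0.1417; r–vi: (173 + 15)/1200 = 0.1567.
Expected DCO frequency = 0.1417 × 0.1567 ≈ 0.02220; observed = 15/1200 ≈ 0.01250.
Coefficient of coincidence = 0.01250/0.02220 ≈ 0.56.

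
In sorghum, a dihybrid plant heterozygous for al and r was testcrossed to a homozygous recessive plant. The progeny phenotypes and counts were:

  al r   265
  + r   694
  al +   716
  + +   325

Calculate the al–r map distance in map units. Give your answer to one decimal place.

29.5 map units

The two most frequent classes, + r (694) and al + (716), are the parental types, so the F1 was + r / al +.
The recombinant classes are + + and al r: 325 + 265 = 590.
Recombination frequency = 590/2000 = 0.2950 ≈ 29.5%, i.e. 29.5 map units.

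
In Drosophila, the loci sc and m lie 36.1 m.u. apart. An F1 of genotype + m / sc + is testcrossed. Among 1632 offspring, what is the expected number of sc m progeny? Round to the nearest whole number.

295

A map distance of 36.1 m.u. corresponds to a recombination frequency of 0.361.
The F1 is + m / sc +, so sc m is a recombinant gamete class with expected frequency r/2 = 0.361/2 = 0.1805.
Expected number = 0.1805 × 1632 = 294.58 ≈ 295.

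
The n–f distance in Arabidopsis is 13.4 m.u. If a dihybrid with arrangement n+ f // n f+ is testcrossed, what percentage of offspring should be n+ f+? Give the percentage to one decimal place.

A map distance of 13.4 m.u. corresponds to a recombination frequency of 0.134.
The F1 is n+ f / n f+, so n+ f+ is a recombinant gamete class with expected frequency r/2 = 0.134/2 = 0.0670.
That is 0.0670 = 6.7% of the progeny.

6.7%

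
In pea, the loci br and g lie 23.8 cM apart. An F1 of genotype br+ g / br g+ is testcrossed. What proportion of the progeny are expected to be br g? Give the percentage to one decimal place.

A map distance of 23.8 cM corresponds to a recombination frequency of 0.238.
The F1 is br+ g / br g+, so br g is a recombinant gamete class with expected frequency r/2 = 0.238/2 = 0.1190.
That is 0.1190 = 11.9% of the progeny.

11.9%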